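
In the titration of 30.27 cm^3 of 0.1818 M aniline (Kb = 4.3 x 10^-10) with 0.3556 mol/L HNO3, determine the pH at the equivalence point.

n(C6H5NH2) = 0.1818 x 0.03027 = 0.005503 mol; V(HNO3) at equivalence = 0.005503/0.3556 = 0.01548 L.
At equivalence the base is fully converted to C6H5NH3+; total volume = 0.04575 L, so [C6H5NH3+] = 0.005503/0.04575 = 0.1203 M.
Ka(C6H5NH3+) = Kw/Kb = 1.0e-14 / 4.3 x 10^-10 = 2.33e-5.
[H^+] = sqrt(Ka x [C6H5NH3+]) = sqrt(2.33e-5 x 0.1203) = 0.00167 M.
pH = -log(0.00167) = 2.78.

2.78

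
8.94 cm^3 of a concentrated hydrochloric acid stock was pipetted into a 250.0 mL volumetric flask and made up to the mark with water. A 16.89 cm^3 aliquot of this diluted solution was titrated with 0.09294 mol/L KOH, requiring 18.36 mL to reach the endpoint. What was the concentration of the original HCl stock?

n(KOH) = 0.09294 x 0.01836 = 0.001706 mol.
n(HCl) in the aliquot = 0.001706 mol.
[diluted HCl] = 0.001706 / 0.01689 = 0.1010 M.
Dilution factor = 250.0/8.940 = 27.96, so [stock] = 0.1010 x 27.96 = 2.83 M.

2.83 M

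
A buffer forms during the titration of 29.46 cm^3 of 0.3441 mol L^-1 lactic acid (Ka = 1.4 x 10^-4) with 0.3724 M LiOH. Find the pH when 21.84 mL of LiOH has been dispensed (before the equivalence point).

4.46

Initial n(HC3H5O3) = 0.3441 x 0.02946 = 0.01014 mol.
n(LiOH) added = 0.3724 x 0.02184 = 0.008133 mol, converting that many moles of HC3H5O3 to C3H5O3-.
Remaining n(HC3H5O3) = 0.002004 mol; n(C3H5O3-) = 0.008133 mol.
By Henderson-Hasselbalch, pH = pKa + log([A^-]/[HA]) = 3.85 + log(0.008133/0.002004) = 3.85 + (+0.61) = 4.46.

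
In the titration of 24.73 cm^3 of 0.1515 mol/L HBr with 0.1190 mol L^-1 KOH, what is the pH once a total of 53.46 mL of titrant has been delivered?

n(acid) = 0.1515 x 0.02473 = 0.003747 mol; n(KOH) added = 0.1190 x 0.05346 = 0.006362 mol.
Base is in excess by 0.006362 - 0.003747 = 0.002615 mol in a total volume of 0.07819 L.
[OH^-] = 0.002615/0.07819 = 0.03345 M, so pOH = 1.48 and pH = 14.00 - 1.48 = 12.52.

12.52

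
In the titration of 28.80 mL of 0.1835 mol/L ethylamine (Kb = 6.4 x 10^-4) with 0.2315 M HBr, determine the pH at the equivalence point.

5.90

n(C2H5NH2) = 0.1835 x 0.02880 = 0.005285 mol; V(HBr) at equivalence = 0.005285/0.2315 = 0.02283 L.
At equivalence the base is fully converted to C2H5NH3+; total volume = 0.05163 L, so [C2H5NH3+] = 0.005285/0.05163 = 0.1024 M.
Ka(C2H5NH3+) = Kw/Kb = 1.0e-14 / 6.4 x 10^-4 = 1.56e-11.
[H^+] = sqrt(Ka x [C2H5NH3+]) = sqrt(1.56e-11 x 0.1024) = 1.26e-6 M.
pH = -log(1.26e-6) = 5.90.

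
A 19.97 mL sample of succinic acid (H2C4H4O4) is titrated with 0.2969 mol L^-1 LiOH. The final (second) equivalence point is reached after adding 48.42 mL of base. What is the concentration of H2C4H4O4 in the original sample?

n(LiOH) = 0.2969 x 0.04842 = 0.01438 mol.
At the final (second) equivalence point, 2 mol OH^- react per mol H2C4H4O4, so n(H2C4H4O4) = 0.01438 / 2 = 0.007188 mol.
[H2C4H4O4] = 0.007188 / 0.01997 L = 0.360 M.

0.360 M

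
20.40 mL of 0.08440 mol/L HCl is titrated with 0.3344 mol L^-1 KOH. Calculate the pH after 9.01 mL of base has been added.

n(acid) = 0.08440 x 0.02040 = 0.001722 mol; n(KOH) added = 0.3344 x 0.009010 = 0.003013 mol.
Base is in excess by 0.003013 - 0.001722 = 0.001291 mol in a total volume of 0.02941 L.
[OH^-] = 0.001291/0.02941 = 0.04390 M, so pOH = 1.36 and pH = 14.00 - 1.36 = 12.64.

12.64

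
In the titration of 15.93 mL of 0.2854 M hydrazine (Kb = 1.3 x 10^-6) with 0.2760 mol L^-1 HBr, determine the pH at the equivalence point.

n(N2H4) = 0.2854 x 0.01593 = 0.004546 mol; V(HBr) at equivalence = 0.004546/0.2760 = 0.01647 L.
At equivalence the base is fully converted to N2H5+; total volume = 0.03240 L, so [N2H5+] = 0.004546/0.03240 = 0.1403 M.
Ka(N2H5+) = Kw/Kb = 1.0e-14 / 1.3 x 10^-6 = 7.69e-9.
[H^+] = sqrt(Ka x [N2H5+]) = sqrt(7.69e-9 x 0.1403) = 3.29e-5 M.
pH = -log(3.29e-5) = 4.48.

4.48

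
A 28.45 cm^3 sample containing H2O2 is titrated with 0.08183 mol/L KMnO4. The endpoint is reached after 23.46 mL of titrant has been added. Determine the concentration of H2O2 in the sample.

0.169 M

n(KMnO4) = 0.08183 x 0.02346 = 0.001920 mol.
From the balanced equation, 2 mol KMnO4 reacts with 5 mol H2O2, so n(H2O2) = 0.001920 x 5/2 = 0.004799 mol.
[H2O2] = 0.004799 / 0.02845 L = 0.169 M.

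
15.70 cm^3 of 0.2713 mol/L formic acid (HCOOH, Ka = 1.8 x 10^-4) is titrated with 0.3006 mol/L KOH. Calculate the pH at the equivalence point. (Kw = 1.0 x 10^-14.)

8.45

n(HCOOH) = 0.2713 x 0.01570 = 0.004259 mol; V(KOH) at equivalence = 0.004259/0.3006 = 0.01417 L.
At equivalence all the acid is converted to HCOO-; total volume = 0.01570 + 0.01417 = 0.02987 L, so [HCOO-] = 0.004259/0.02987 = 0.1426 M.
Kb = Kw/Ka = 1.0e-14 / 1.8 x 10^-4 = 5.56e-11.
[OH^-] = sqrt(Kb x [HCOO-]) = sqrt(5.56e-11 x 0.1426) = 2.81e-6 M.
pOH = 5.55, so pH = 14.00 - 5.55 = 8.45.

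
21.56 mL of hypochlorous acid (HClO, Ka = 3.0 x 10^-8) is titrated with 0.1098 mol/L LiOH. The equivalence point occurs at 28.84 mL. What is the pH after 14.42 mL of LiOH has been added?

7.52

14.42 mL is exactly half the equivalence volume (28.84/2), i.e. the half-equivalence point.
There, n(HA) = n(A^-), so pH = pKa = -log(3.0 x 10^-8) = 7.52.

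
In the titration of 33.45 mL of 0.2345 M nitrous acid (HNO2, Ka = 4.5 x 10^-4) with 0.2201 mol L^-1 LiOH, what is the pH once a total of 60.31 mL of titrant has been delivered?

12.76

n(acid) = 0.2345 x 0.03345 = 0.007844 mol; n(LiOH) added = 0.2201 x 0.06031 = 0.01327 mol.
Base is in excess by 0.01327 - 0.007844 = 0.005430 mol in a total volume of 0.09376 L.
[OH^-] = 0.005430/0.09376 = 0.05792 M, so pOH = 1.24 and pH = 14.00 - 1.24 = 12.76.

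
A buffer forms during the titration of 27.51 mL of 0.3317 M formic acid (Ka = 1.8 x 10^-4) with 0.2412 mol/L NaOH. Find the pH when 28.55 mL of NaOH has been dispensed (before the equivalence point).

Initial n(HCOOH) = 0.3317 x 0.02751 = 0.009125 mol.
n(NaOH) added = 0.2412 x 0.02855 = 0.006886 mol, converting that many moles of HCOOH to HCOO-.
Remaining n(HCOOH) = 0.002239 mol; n(HCOO-) = 0.006886 mol.
By Henderson-Hasselbalch, pH = pKa + log([A^-]/[HA]) = 3.74 + log(0.006886/0.002239) = 3.74 + (+0.49) = 4.23.

4.23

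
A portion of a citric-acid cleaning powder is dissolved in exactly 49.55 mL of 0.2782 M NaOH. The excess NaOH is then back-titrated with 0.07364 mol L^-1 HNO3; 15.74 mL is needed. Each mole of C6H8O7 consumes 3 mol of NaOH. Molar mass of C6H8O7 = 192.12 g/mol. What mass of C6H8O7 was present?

Total n(NaOH) added = 0.2782 x 0.04955 = 0.01378 mol.
n(HNO3) used = 0.07364 x 0.01574 = 0.001159 mol, which equals the excess n(NaOH).
So n(NaOH) consumed by the sample = 0.01378 - 0.001159 = 0.01263 mol.
n(C6H8O7) = 0.01263 / 3 = 0.004209 mol.
mass = 0.004209 mol x 192.12 g/mol = 0.809 g.

0.809 g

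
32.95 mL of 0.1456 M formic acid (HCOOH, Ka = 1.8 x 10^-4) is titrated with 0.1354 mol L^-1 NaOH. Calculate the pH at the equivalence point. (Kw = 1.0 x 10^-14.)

n(HCOOH) = 0.1456 x 0.03295 = 0.004798 mol; V(NaOH) at equivalence = 0.004798/0.1354 = 0.03543 L.
At equivalence all the acid is converted to HCOO-; total volume = 0.03295 + 0.03543 = 0.06838 L, so [HCOO-] = 0.004798/0.06838 = 0.07016 M.
Kb = Kw/Ka = 1.0e-14 / 1.8 x 10^-4 = 5.56e-11.
[OH^-] = sqrt(Kb x [HCOO-]) = sqrt(5.56e-11 x 0.07016) = 1.97e-6 M.
pOH = 5.70, so pH = 14.00 - 5.70 = 8.30.

8.30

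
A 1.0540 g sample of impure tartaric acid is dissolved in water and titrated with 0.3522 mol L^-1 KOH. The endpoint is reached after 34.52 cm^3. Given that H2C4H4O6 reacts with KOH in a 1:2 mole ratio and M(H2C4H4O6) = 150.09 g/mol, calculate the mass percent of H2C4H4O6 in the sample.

86.6%

n(KOH) = 0.3522 x 0.03452 = 0.01216 mol.
n(H2C4H4O6) = 0.01216 / 2 = 0.006079 mol.
mass of H2C4H4O6 = 0.006079 x 150.09 = 0.9124 g.
% purity = 0.9124 / 1.0540 x 100 = 86.6%.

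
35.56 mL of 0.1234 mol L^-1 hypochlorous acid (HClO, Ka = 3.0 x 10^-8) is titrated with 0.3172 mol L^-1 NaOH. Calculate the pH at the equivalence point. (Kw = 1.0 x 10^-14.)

n(HClO) = 0.1234 x 0.03556 = 0.004388 mol; V(NaOH) at equivalence = 0.004388/0.3172 = 0.01383 L.
At equivalence all the acid is converted to ClO-; total volume = 0.03556 + 0.01383 = 0.04939 L, so [ClO-] = 0.004388/0.04939 = 0.08884 M.
Kb = Kw/Ka = 1.0e-14 / 3.0 x 10^-8 = 3.33e-7.
[OH^-] = sqrt(Kb x [ClO-]) = sqrt(3.33e-7 x 0.08884) = 0.000172 M.
pOH = 3.76, so pH = 14.00 - 3.76 = 10.24.

10.24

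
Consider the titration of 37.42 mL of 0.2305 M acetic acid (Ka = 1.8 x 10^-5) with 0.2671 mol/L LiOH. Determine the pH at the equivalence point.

8.92

n(CH3COOH) = 0.2305 x 0.03742 = 0.008625 mol; V(LiOH) at equivalence = 0.008625/0.2671 = 0.03229 L.
At equivalence all the acid is converted to CH3COO-; total volume = 0.03742 + 0.03229 = 0.06971 L, so [CH3COO-] = 0.008625/0.06971 = 0.1237 M.
Kb = Kw/Ka = 1.0e-14 / 1.8 x 10^-5 = 5.56e-10.
[OH^-] = sqrt(Kb x [CH3COO-]) = sqrt(5.56e-10 x 0.1237) = 8.29e-6 M.
pOH = 5.08, so pH = 14.00 - 5.08 = 8.92.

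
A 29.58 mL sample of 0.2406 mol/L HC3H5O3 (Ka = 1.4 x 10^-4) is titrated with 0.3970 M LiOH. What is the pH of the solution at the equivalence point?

8.51

n(HC3H5O3) = 0.2406 x 0.02958 = 0.007117 mol; V(LiOH) at equivalence = 0.007117/0.3970 = 0.01793 L.
At equivalence all the acid is converted to C3H5O3-; total volume = 0.02958 + 0.01793 = 0.04751 L, so [C3H5O3-] = 0.007117/0.04751 = 0.1498 M.
Kb = Kw/Ka = 1.0e-14 / 1.4 x 10^-4 = 7.14e-11.
[OH^-] = sqrt(Kb x [C3H5O3-]) = sqrt(7.14e-11 x 0.1498) = 3.27e-6 M.
pOH = 5.49, so pH = 14.00 - 5.49 = 8.51.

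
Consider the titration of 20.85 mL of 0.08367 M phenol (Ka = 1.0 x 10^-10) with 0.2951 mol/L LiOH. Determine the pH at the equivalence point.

n(C6H5OH) = 0.08367 x 0.02085 = 0.001745 mol; V(LiOH) at equivalence = 0.001745/0.2951 = 0.005912 L.
At equivalence all the acid is converted to C6H5O-; total volume = 0.02085 + 0.005912 = 0.02676 L, so [C6H5O-] = 0.001745/0.02676 = 0.06519 M.
Kb = Kw/Ka = 1.0e-14 / 1.0 x 10^-10 = 0.000100.
[OH^-] = sqrt(Kb x [C6H5O-]) = sqrt(0.000100 x 0.06519) = 0.00255 M.
pOH = 2.59, so pH = 14.00 - 2.59 = 11.41.

11.41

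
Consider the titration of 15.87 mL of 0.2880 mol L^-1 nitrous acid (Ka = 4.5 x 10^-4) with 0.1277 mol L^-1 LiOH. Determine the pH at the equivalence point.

8.15

n(HNO2) = 0.2880 x 0.01587 = 0.004571 mol; V(LiOH) at equivalence = 0.004571/0.1277 = 0.03579 L.
At equivalence all the acid is converted to NO2-; total volume = 0.01587 + 0.03579 = 0.05166 L, so [NO2-] = 0.004571/0.05166 = 0.08847 M.
Kb = Kw/Ka = 1.0e-14 / 4.5 x 10^-4 = 2.22e-11.
[OH^-] = sqrt(Kb x [NO2-]) = sqrt(2.22e-11 x 0.08847) = 1.40e-6 M.
pOH = 5.85, so pH = 14.00 - 5.85 = 8.15.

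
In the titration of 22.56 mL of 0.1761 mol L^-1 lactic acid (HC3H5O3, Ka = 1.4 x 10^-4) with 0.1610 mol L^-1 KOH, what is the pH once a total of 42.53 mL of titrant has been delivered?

n(acid) = 0.1761 x 0.02256 = 0.003973 mol; n(KOH) added = 0.1610 x 0.04253 = 0.006847 mol.
Base is in excess by 0.006847 - 0.003973 = 0.002875 mol in a total volume of 0.06509 L.
[OH^-] = 0.002875/0.06509 = 0.04416 M, so pOH = 1.35 and pH = 14.00 - 1.35 = 12.65.

12.65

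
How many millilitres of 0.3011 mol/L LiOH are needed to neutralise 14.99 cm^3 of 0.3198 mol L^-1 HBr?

15.9 mL

n(HBr) = 0.3198 mol/L x 0.01499 L = 0.004794 mol.
At equivalence n(LiOH) = n(HBr) = 0.004794 mol.
V(LiOH) = 0.004794 / 0.3011 = 0.01592 L = 15.9 mL.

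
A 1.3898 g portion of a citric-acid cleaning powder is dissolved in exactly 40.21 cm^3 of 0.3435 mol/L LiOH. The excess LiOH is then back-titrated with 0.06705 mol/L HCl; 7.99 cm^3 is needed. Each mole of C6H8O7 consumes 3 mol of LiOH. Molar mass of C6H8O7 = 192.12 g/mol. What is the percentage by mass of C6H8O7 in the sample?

61.2%

Total n(LiOH) added = 0.3435 x 0.04021 = 0.01381 mol.
n(HCl) used = 0.06705 x 0.007990 = 0.0005357 mol, which equals the excess n(LiOH).
So n(LiOH) consumed by the sample = 0.01381 - 0.0005357 = 0.01328 mol.
n(C6H8O7) = 0.01328 / 3 = 0.004425 mol.
mass C6H8O7 = 0.004425 x 192.12 = 0.8502 g, so %C6H8O7 = 0.8502/1.3898 x 100 = 61.2%.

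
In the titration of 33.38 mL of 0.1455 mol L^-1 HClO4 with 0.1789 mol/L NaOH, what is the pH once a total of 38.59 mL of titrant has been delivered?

12.45

n(acid) = 0.1455 x 0.03338 = 0.004857 mol; n(NaOH) added = 0.1789 x 0.03859 = 0.006904 mol.
Base is in excess by 0.006904 - 0.004857 = 0.002047 mol in a total volume of 0.07197 L.
[OH^-] = 0.002047/0.07197 = 0.02844 M, so pOH = 1.55 and pH = 14.00 - 1.55 = 12.45.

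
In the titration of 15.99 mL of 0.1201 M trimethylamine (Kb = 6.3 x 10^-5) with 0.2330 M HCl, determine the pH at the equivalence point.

5.45

n((CH3)3N) = 0.1201 x 0.01599 = 0.001920 mol; V(HCl) at equivalence = 0.001920/0.2330 = 0.008242 L.
At equivalence the base is fully converted to (CH3)3NH+; total volume = 0.02423 L, so [(CH3)3NH+] = 0.001920/0.02423 = 0.07925 M.
Ka((CH3)3NH+) = Kw/Kb = 1.0e-14 / 6.3 x 10^-5 = 1.59e-10.
[H^+] = sqrt(Ka x [(CH3)3NH+]) = sqrt(1.59e-10 x 0.07925) = 3.55e-6 M.
pH = -log(3.55e-6) = 5.45.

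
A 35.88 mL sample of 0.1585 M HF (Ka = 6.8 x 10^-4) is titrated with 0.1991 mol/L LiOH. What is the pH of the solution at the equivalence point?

n(HF) = 0.1585 x 0.03588 = 0.005687 mol; V(LiOH) at equivalence = 0.005687/0.1991 = 0.02856 L.
At equivalence all the acid is converted to F-; total volume = 0.03588 + 0.02856 = 0.06444 L, so [F-] = 0.005687/0.06444 = 0.08825 M.
Kb = Kw/Ka = 1.0e-14 / 6.8 x 10^-4 = 1.47e-11.
[OH^-] = sqrt(Kb x [F-]) = sqrt(1.47e-11 x 0.08825) = 1.14e-6 M.
pOH = 5.94, so pH = 14.00 - 5.94 = 8.06.

8.06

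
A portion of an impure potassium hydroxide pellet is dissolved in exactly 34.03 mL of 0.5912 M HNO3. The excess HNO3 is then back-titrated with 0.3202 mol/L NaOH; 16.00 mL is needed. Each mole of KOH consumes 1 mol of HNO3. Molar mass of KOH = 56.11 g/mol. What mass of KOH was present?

Total n(HNO3) added = 0.5912 x 0.03403 = 0.02012 mol.
n(NaOH) used = 0.3202 x 0.01600 = 0.005123 mol, which equals the excess n(HNO3).
So n(HNO3) consumed by the sample = 0.02012 - 0.005123 = 0.01500 mol.
n(KOH) = 0.01500 / 1 = 0.01500 mol.
mass = 0.01500 mol x 56.11 g/mol = 0.841 g.

0.841 g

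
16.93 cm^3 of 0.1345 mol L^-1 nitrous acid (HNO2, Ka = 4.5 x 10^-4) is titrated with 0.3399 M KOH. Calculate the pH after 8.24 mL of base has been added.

n(acid) = 0.1345 x 0.01693 = 0.002277 mol; n(KOH) added = 0.3399 x 0.008240 = 0.002801 mol.
Base is in excess by 0.002801 - 0.002277 = 0.0005237 mol in a total volume of 0.02517 L.
[OH^-] = 0.0005237/0.02517 = 0.02081 M, so pOH = 1.68 and pH = 14.00 - 1.68 = 12.32.

12.32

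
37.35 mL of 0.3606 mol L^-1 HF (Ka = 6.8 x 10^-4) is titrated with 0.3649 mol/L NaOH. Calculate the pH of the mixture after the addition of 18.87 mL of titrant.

3.19

Initial n(HF) = 0.3606 x 0.03735 = 0.01347 mol.
n(NaOH) added = 0.3649 x 0.01887 = 0.006886 mol, converting that many moles of HF to F-.
Remaining n(HF) = 0.006583 mol; n(F-) = 0.006886 mol.
By Henderson-Hasselbalch, pH = pKa + log([A^-]/[HA]) = 3.17 + log(0.006886/0.006583) = 3.17 + (+0.02) = 3.19.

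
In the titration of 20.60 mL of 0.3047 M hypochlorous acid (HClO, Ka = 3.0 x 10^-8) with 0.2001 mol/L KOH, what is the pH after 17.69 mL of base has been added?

Initial n(HClO) = 0.3047 x 0.02060 = 0.006277 mol.
n(KOH) added = 0.2001 x 0.01769 = 0.003540 mol, converting that many moles of HClO to ClO-.
Remaining n(HClO) = 0.002737 mol; n(ClO-) = 0.003540 mol.
By Henderson-Hasselbalch, pH = pKa + log([A^-]/[HA]) = 7.52 + log(0.003540/0.002737) = 7.52 + (+0.11) = 7.63.

7.63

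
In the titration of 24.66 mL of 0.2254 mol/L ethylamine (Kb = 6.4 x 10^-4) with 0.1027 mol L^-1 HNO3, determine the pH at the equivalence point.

n(C2H5NH2) = 0.2254 x 0.02466 = 0.005558 mol; V(HNO3) at equivalence = 0.005558/0.1027 = 0.05412 L.
At equivalence the base is fully converted to C2H5NH3+; total volume = 0.07878 L, so [C2H5NH3+] = 0.005558/0.07878 = 0.07055 M.
Ka(C2H5NH3+) = Kw/Kb = 1.0e-14 / 6.4 x 10^-4 = 1.56e-11.
[H^+] = sqrt(Ka x [C2H5NH3+]) = sqrt(1.56e-11 x 0.07055) = 1.05e-6 M.
pH = -log(1.05e-6) = 5.98.

5.98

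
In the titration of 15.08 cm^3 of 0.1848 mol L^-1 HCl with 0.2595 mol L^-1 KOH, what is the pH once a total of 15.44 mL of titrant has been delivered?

n(acid) = 0.1848 x 0.01508 = 0.002787 mol; n(KOH) added = 0.2595 x 0.01544 = 0.004007 mol.
Base is in excess by 0.004007 - 0.002787 = 0.001220 mol in a total volume of 0.03052 L.
[OH^-] = 0.001220/0.03052 = 0.03997 M, so pOH = 1.40 and pH = 14.00 - 1.40 = 12.60.

12.60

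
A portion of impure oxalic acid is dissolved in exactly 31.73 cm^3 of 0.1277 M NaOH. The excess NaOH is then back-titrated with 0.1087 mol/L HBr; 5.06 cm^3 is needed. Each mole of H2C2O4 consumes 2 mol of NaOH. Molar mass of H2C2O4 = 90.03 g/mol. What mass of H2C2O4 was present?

0.158 g

Total n(NaOH) added = 0.1277 x 0.03173 = 0.004052 mol.
n(HBr) used = 0.1087 x 0.005060 = 0.0005500 mol, which equals the excess n(NaOH).
So n(NaOH) consumed by the sample = 0.004052 - 0.0005500 = 0.003502 mol.
n(H2C2O4) = 0.003502 / 2 = 0.001751 mol.
mass = 0.001751 mol x 90.03 g/mol = 0.158 g.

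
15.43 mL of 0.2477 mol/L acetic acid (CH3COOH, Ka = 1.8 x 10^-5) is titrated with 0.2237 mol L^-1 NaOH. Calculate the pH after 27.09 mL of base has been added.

n(acid) = 0.2477 x 0.01543 = 0.003822 mol; n(NaOH) added = 0.2237 x 0.02709 = 0.006060 mol.
Base is in excess by 0.006060 - 0.003822 = 0.002238 mol in a total volume of 0.04252 L.
[OH^-] = 0.002238/0.04252 = 0.05263 M, so pOH = 1.28 and pH = 14.00 - 1.28 = 12.72.

12.72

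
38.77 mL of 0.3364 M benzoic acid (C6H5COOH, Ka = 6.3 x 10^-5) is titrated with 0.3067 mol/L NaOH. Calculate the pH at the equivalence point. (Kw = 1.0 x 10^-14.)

8.70

n(C6H5COOH) = 0.3364 x 0.03877 = 0.01304 mol; V(NaOH) at equivalence = 0.01304/0.3067 = 0.04252 L.
At equivalence all the acid is converted to C6H5COO-; total volume = 0.03877 + 0.04252 = 0.08129 L, so [C6H5COO-] = 0.01304/0.08129 = 0.1604 M.
Kb = Kw/Ka = 1.0e-14 / 6.3 x 10^-5 = 1.59e-10.
[OH^-] = sqrt(Kb x [C6H5COO-]) = sqrt(1.59e-10 x 0.1604) = 5.05e-6 M.
pOH = 5.30, so pH = 14.00 - 5.30 = 8.70.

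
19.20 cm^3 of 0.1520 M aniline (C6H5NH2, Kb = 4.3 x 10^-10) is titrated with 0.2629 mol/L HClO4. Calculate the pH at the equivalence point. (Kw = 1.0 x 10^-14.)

n(C6H5NH2) = 0.1520 x 0.01920 = 0.002918 mol; V(HClO4) at equivalence = 0.002918/0.2629 = 0.01110 L.
At equivalence the base is fully converted to C6H5NH3+; total volume = 0.03030 L, so [C6H5NH3+] = 0.002918/0.03030 = 0.09631 M.
Ka(C6H5NH3+) = Kw/Kb = 1.0e-14 / 4.3 x 10^-10 = 2.33e-5.
[H^+] = sqrt(Ka x [C6H5NH3+]) = sqrt(2.33e-5 x 0.09631) = 0.00150 M.
pH = -log(0.00150) = 2.82.

2.82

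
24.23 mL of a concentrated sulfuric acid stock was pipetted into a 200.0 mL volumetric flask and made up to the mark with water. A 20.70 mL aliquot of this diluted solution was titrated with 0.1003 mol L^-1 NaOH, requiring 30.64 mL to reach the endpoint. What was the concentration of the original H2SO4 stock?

0.613 M

n(NaOH) = 0.1003 x 0.03064 = 0.003073 mol.
n(H2SO4) in the aliquot = 0.003073 x 1/2 = 0.001537 mol.
[diluted H2SO4] = 0.001537 / 0.02070 = 0.07423 M.
Dilution factor = 200.0/24.23 = 8.254, so [stock] = 0.07423 x 8.254 = 0.613 M.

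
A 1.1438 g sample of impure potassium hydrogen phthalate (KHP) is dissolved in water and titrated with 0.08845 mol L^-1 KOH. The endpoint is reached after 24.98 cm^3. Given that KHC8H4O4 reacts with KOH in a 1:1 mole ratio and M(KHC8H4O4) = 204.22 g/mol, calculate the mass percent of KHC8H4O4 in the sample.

n(KOH) = 0.08845 x 0.02498 = 0.002209 mol.
n(KHC8H4O4) = 0.002209 / 1 = 0.002209 mol.
mass of KHC8H4O4 = 0.002209 x 204.22 = 0.4512 g.
% purity = 0.4512 / 1.1438 x 100 = 39.4%.

39.4%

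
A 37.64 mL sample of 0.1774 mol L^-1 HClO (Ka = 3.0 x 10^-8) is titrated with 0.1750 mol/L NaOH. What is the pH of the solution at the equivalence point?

10.23

n(HClO) = 0.1774 x 0.03764 = 0.006677 mol; V(NaOH) at equivalence = 0.006677/0.1750 = 0.03816 L.
At equivalence all the acid is converted to ClO-; total volume = 0.03764 + 0.03816 = 0.07580 L, so [ClO-] = 0.006677/0.07580 = 0.08810 M.
Kb = Kw/Ka = 1.0e-14 / 3.0 x 10^-8 = 3.33e-7.
[OH^-] = sqrt(Kb x [ClO-]) = sqrt(3.33e-7 x 0.08810) = 0.000171 M.
pOH = 3.77, so pH = 14.00 - 3.77 = 10.23.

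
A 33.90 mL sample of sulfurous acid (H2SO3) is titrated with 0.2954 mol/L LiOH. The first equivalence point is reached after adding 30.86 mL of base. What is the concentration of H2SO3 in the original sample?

0.269 M

n(LiOH) = 0.2954 x 0.03086 = 0.009116 mol.
At the first equivalence point, 1 mol OH^- react per mol H2SO3, so n(H2SO3) = 0.009116 / 1 = 0.009116 mol.
[H2SO3] = 0.009116 / 0.03390 L = 0.269 M.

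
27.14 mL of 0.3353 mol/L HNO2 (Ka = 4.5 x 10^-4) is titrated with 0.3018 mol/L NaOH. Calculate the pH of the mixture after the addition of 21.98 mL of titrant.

3.78

Initial n(HNO2) = 0.3353 x 0.02714 = 0.009100 mol.
n(NaOH) added = 0.3018 x 0.02198 = 0.006634 mol, converting that many moles of HNO2 to NO2-.
Remaining n(HNO2) = 0.002466 mol; n(NO2-) = 0.006634 mol.
By Henderson-Hasselbalch, pH = pKa + log([A^-]/[HA]) = 3.35 + log(0.006634/0.002466) = 3.35 + (+0.43) = 3.78.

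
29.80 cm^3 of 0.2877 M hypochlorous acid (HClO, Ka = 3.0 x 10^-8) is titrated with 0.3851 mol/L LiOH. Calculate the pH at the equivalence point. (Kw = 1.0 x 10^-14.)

10.37

n(HClO) = 0.2877 x 0.02980 = 0.008573 mol; V(LiOH) at equivalence = 0.008573/0.3851 = 0.02226 L.
At equivalence all the acid is converted to ClO-; total volume = 0.02980 + 0.02226 = 0.05206 L, so [ClO-] = 0.008573/0.05206 = 0.1647 M.
Kb = Kw/Ka = 1.0e-14 / 3.0 x 10^-8 = 3.33e-7.
[OH^-] = sqrt(Kb x [ClO-]) = sqrt(3.33e-7 x 0.1647) = 0.000234 M.
pOH = 3.63, so pH = 14.00 - 3.63 = 10.37.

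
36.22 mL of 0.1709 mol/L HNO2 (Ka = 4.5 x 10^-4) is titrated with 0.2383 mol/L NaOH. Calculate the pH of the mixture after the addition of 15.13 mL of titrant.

Initial n(HNO2) = 0.1709 x 0.03622 = 0.006190 mol.
n(NaOH) added = 0.2383 x 0.01513 = 0.003605 mol, converting that many moles of HNO2 to NO2-.
Remaining n(HNO2) = 0.002585 mol; n(NO2-) = 0.003605 mol.
By Henderson-Hasselbalch, pH = pKa + log([A^-]/[HA]) = 3.35 + log(0.003605/0.002585) = 3.35 + (+0.14) = 3.49.

3.49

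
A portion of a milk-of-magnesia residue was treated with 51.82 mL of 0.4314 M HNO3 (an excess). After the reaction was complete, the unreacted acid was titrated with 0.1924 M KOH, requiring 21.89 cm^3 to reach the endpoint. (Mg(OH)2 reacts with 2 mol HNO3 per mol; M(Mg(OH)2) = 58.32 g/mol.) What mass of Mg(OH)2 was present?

Total n(HNO3) added = 0.4314 x 0.05182 = 0.02236 mol.
n(KOH) used = 0.1924 x 0.02189 = 0.004212 mol, which equals the excess n(HNO3).
So n(HNO3) consumed by the sample = 0.02236 - 0.004212 = 0.01814 mol.
n(Mg(OH)2) = 0.01814 / 2 = 0.009072 mol.
mass = 0.009072 mol x 58.32 g/mol = 0.529 g.

0.529 g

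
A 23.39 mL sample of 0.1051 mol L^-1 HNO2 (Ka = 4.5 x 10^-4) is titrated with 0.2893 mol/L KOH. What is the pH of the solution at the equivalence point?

8.12

n(HNO2) = 0.1051 x 0.02339 = 0.002458 mol; V(KOH) at equivalence = 0.002458/0.2893 = 0.008497 L.
At equivalence all the acid is converted to NO2-; total volume = 0.02339 + 0.008497 = 0.03189 L, so [NO2-] = 0.002458/0.03189 = 0.07709 M.
Kb = Kw/Ka = 1.0e-14 / 4.5 x 10^-4 = 2.22e-11.
[OH^-] = sqrt(Kb x [NO2-]) = sqrt(2.22e-11 x 0.07709) = 1.31e-6 M.
pOH = 5.88, so pH = 14.00 - 5.88 = 8.12.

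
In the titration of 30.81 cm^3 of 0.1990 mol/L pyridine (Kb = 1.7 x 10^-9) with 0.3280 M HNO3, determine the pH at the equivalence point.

n(C5H5N) = 0.1990 x 0.03081 = 0.006131 mol; V(HNO3) at equivalence = 0.006131/0.3280 = 0.01869 L.
At equivalence the base is fully converted to C5H5NH+; total volume = 0.04950 L, so [C5H5NH+] = 0.006131/0.04950 = 0.1239 M.
Ka(C5H5NH+) = Kw/Kb = 1.0e-14 / 1.7 x 10^-9 = 5.88e-6.
[H^+] = sqrt(Ka x [C5H5NH+]) = sqrt(5.88e-6 x 0.1239) = 0.000854 M.
pH = -log(0.000854) = 3.07.

3.07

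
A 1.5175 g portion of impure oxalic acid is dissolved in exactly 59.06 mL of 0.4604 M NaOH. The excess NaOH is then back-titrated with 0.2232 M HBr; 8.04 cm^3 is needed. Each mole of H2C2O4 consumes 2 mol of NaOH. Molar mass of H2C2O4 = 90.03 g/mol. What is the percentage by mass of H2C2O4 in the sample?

75.3%

Total n(NaOH) added = 0.4604 x 0.05906 = 0.02719 mol.
n(HBr) used = 0.2232 x 0.008040 = 0.001795 mol, which equals the excess n(NaOH).
So n(NaOH) consumed by the sample = 0.02719 - 0.001795 = 0.02540 mol.
n(H2C2O4) = 0.02540 / 2 = 0.01270 mol.
mass H2C2O4 = 0.01270 x 90.03 = 1.143 g, so %H2C2O4 = 1.143/1.5175 x 100 = 75.3%.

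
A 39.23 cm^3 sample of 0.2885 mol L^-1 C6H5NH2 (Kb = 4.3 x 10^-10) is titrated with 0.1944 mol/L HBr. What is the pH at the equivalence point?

n(C6H5NH2) = 0.2885 x 0.03923 = 0.01132 mol; V(HBr) at equivalence = 0.01132/0.1944 = 0.05822 L.
At equivalence the base is fully converted to C6H5NH3+; total volume = 0.09745 L, so [C6H5NH3+] = 0.01132/0.09745 = 0.1161 M.
Ka(C6H5NH3+) = Kw/Kb = 1.0e-14 / 4.3 x 10^-10 = 2.33e-5.
[H^+] = sqrt(Ka x [C6H5NH3+]) = sqrt(2.33e-5 x 0.1161) = 0.00164 M.
pH = -log(0.00164) = 2.78.

2.78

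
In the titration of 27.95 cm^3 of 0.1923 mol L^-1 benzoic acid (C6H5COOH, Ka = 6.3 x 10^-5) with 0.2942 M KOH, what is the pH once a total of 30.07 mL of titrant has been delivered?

12.78

n(acid) = 0.1923 x 0.02795 = 0.005375 mol; n(KOH) added = 0.2942 x 0.03007 = 0.008847 mol.
Base is in excess by 0.008847 - 0.005375 = 0.003472 mol in a total volume of 0.05802 L.
[OH^-] = 0.003472/0.05802 = 0.05984 M, so pOH = 1.22 and pH = 14.00 - 1.22 = 12.78.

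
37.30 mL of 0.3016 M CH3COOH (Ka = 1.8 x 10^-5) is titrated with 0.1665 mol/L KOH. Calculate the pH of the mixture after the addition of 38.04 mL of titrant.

4.85

Initial n(CH3COOH) = 0.3016 x 0.03730 = 0.01125 mol.
n(KOH) added = 0.1665 x 0.03804 = 0.006334 mol, converting that many moles of CH3COOH to CH3COO-.
Remaining n(CH3COOH) = 0.004916 mol; n(CH3COO-) = 0.006334 mol.
By Henderson-Hasselbalch, pH = pKa + log([A^-]/[HA]) = 4.74 + log(0.006334/0.004916) = 4.74 + (+0.11) = 4.85.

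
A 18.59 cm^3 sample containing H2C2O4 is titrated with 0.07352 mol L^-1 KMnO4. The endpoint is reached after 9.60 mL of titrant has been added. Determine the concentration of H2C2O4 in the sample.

0.0949 M

n(KMnO4) = 0.07352 x 0.009600 = 0.0007058 mol.
From the balanced equation, 2 mol KMnO4 reacts with 5 mol H2C2O4, so n(H2C2O4) = 0.0007058 x 5/2 = 0.001764 mol.
[H2C2O4] = 0.001764 / 0.01859 L = 0.0949 M.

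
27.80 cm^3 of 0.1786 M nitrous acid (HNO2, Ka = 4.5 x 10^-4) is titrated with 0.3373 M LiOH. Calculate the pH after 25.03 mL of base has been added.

12.82

n(acid) = 0.1786 x 0.02780 = 0.004965 mol; n(LiOH) added = 0.3373 x 0.02503 = 0.008443 mol.
Base is in excess by 0.008443 - 0.004965 = 0.003478 mol in a total volume of 0.05283 L.
[OH^-] = 0.003478/0.05283 = 0.06583 M, so pOH = 1.18 and pH = 14.00 - 1.18 = 12.82.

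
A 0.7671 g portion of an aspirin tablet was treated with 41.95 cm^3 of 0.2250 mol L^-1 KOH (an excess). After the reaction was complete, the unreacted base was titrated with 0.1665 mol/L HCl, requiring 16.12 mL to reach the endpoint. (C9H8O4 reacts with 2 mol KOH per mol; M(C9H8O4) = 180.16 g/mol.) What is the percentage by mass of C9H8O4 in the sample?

79.3%

Total n(KOH) added = 0.2250 x 0.04195 = 0.009439 mol.
n(HCl) used = 0.1665 x 0.01612 = 0.002684 mol, which equals the excess n(KOH).
So n(KOH) consumed by the sample = 0.009439 - 0.002684 = 0.006755 mol.
n(C9H8O4) = 0.006755 / 2 = 0.003377 mol.
mass C9H8O4 = 0.003377 x 180.16 = 0.6085 g, so %C9H8O4 = 0.6085/0.7671 x 100 = 79.3%.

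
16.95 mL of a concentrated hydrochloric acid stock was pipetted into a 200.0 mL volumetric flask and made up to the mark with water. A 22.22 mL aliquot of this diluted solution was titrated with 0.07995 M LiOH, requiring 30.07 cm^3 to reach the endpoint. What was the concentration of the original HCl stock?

n(LiOH) = 0.07995 x 0.03007 = 0.002404 mol.
n(HCl) in the aliquot = 0.002404 mol.
[diluted HCl] = 0.002404 / 0.02222 = 0.1082 M.
Dilution factor = 200.0/16.95 = 11.80, so [stock] = 0.1082 x 11.80 = 1.28 M.

1.28 M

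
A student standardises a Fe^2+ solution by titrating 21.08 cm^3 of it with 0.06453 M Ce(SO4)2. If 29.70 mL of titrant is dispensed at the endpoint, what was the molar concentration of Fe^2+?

0.0909 M

n(Ce(SO4)2) = 0.06453 x 0.02970 = 0.001917 mol.
From the balanced equation, 1 mol Ce(SO4)2 reacts with 1 mol Fe^2+, so n(Fe^2+) = 0.001917 x 1/1 = 0.001917 mol.
[Fe^2+] = 0.001917 / 0.02108 L = 0.0909 M.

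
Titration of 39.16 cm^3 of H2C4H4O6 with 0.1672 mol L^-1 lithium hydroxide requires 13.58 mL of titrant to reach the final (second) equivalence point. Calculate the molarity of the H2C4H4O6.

0.0290 M

n(LiOH) = 0.1672 x 0.01358 = 0.002271 mol.
At the final (second) equivalence point, 2 mol OH^- react per mol H2C4H4O6, so n(H2C4H4O6) = 0.002271 / 2 = 0.001135 mol.
[H2C4H4O6] = 0.001135 / 0.03916 L = 0.0290 M.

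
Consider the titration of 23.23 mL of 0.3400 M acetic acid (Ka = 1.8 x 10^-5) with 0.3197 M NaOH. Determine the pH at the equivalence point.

n(CH3COOH) = 0.3400 x 0.02323 = 0.007898 mol; V(NaOH) at equivalence = 0.007898/0.3197 = 0.02471 L.
At equivalence all the acid is converted to CH3COO-; total volume = 0.02323 + 0.02471 = 0.04794 L, so [CH3COO-] = 0.007898/0.04794 = 0.1648 M.
Kb = Kw/Ka = 1.0e-14 / 1.8 x 10^-5 = 5.56e-10.
[OH^-] = sqrt(Kb x [CH3COO-]) = sqrt(5.56e-10 x 0.1648) = 9.57e-6 M.
pOH = 5.02, so pH = 14.00 - 5.02 = 8.98.

8.98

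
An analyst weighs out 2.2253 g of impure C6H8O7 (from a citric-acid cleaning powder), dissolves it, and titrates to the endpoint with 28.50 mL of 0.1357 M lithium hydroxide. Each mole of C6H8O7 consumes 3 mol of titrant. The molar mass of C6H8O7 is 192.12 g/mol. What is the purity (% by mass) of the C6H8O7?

n(LiOH) = 0.1357 x 0.02850 = 0.003867 mol.
n(C6H8O7) = 0.003867 / 3 = 0.001289 mol.
mass of C6H8O7 = 0.001289 x 192.12 = 0.2477 g.
% purity = 0.2477 / 2.2253 x 100 = 11.1%.

11.1%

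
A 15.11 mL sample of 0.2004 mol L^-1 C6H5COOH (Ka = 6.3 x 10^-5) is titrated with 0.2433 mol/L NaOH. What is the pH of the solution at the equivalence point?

n(C6H5COOH) = 0.2004 x 0.01511 = 0.003028 mol; V(NaOH) at equivalence = 0.003028/0.2433 = 0.01245 L.
At equivalence all the acid is converted to C6H5COO-; total volume = 0.01511 + 0.01245 = 0.02756 L, so [C6H5COO-] = 0.003028/0.02756 = 0.1099 M.
Kb = Kw/Ka = 1.0e-14 / 6.3 x 10^-5 = 1.59e-10.
[OH^-] = sqrt(Kb x [C6H5COO-]) = sqrt(1.59e-10 x 0.1099) = 4.18e-6 M.
pOH = 5.38, so pH = 14.00 - 5.38 = 8.62.

8.62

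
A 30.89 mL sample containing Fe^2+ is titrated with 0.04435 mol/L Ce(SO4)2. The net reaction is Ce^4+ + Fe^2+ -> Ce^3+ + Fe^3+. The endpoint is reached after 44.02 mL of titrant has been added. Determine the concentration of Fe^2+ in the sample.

n(Ce(SO4)2) = 0.04435 x 0.04402 = 0.001952 mol.
From the balanced equation, 1 mol Ce(SO4)2 reacts with 1 mol Fe^2+, so n(Fe^2+) = 0.001952 x 1/1 = 0.001952 mol.
[Fe^2+] = 0.001952 / 0.03089 L = 0.0632 M.

0.0632 M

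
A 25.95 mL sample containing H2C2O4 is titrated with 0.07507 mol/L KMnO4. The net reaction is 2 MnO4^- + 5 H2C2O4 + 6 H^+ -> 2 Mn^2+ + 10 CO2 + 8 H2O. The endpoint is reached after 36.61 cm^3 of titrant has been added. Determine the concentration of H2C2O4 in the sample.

0.265 M

n(KMnO4) = 0.07507 x 0.03661 = 0.002748 mol.
From the balanced equation, 2 mol KMnO4 reacts with 5 mol H2C2O4, so n(H2C2O4) = 0.002748 x 5/2 = 0.006871 mol.
[H2C2O4] = 0.006871 / 0.02595 L = 0.265 M.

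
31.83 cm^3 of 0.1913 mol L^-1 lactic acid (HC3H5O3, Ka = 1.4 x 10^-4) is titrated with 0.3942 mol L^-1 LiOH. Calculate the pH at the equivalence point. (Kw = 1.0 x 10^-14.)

n(HC3H5O3) = 0.1913 x 0.03183 = 0.006089 mol; V(LiOH) at equivalence = 0.006089/0.3942 = 0.01545 L.
At equivalence all the acid is converted to C3H5O3-; total volume = 0.03183 + 0.01545 = 0.04728 L, so [C3H5O3-] = 0.006089/0.04728 = 0.1288 M.
Kb = Kw/Ka = 1.0e-14 / 1.4 x 10^-4 = 7.14e-11.
[OH^-] = sqrt(Kb x [C3H5O3-]) = sqrt(7.14e-11 x 0.1288) = 3.03e-6 M.
pOH = 5.52, so pH = 14.00 - 5.52 = 8.48.

8.48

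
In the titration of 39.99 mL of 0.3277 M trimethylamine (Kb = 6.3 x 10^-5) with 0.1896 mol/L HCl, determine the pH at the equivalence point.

5.36

n((CH3)3N) = 0.3277 x 0.03999 = 0.01310 mol; V(HCl) at equivalence = 0.01310/0.1896 = 0.06912 L.
At equivalence the base is fully converted to (CH3)3NH+; total volume = 0.1091 L, so [(CH3)3NH+] = 0.01310/0.1091 = 0.1201 M.
Ka((CH3)3NH+) = Kw/Kb = 1.0e-14 / 6.3 x 10^-5 = 1.59e-10.
[H^+] = sqrt(Ka x [(CH3)3NH+]) = sqrt(1.59e-10 x 0.1201) = 4.37e-6 M.
pH = -log(4.37e-6) = 5.36.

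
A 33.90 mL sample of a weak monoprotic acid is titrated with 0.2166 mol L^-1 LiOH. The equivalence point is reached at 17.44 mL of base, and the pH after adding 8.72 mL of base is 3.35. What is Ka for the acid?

8.72 mL is half of the equivalence volume, so this is the half-equivalence point where [HA] = [A^-].
At half-equivalence pH = pKa, so pKa = 3.35.
Ka = 10^(-3.35) = 4.5 x 10^-4.

4.5 x 10^-4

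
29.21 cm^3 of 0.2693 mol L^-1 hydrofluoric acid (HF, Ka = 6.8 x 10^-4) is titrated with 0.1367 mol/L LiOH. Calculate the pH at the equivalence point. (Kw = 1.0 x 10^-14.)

8.06

n(HF) = 0.2693 x 0.02921 = 0.007866 mol; V(LiOH) at equivalence = 0.007866/0.1367 = 0.05754 L.
At equivalence all the acid is converted to F-; total volume = 0.02921 + 0.05754 = 0.08675 L, so [F-] = 0.007866/0.08675 = 0.09067 M.
Kb = Kw/Ka = 1.0e-14 / 6.8 x 10^-4 = 1.47e-11.
[OH^-] = sqrt(Kb x [F-]) = sqrt(1.47e-11 x 0.09067) = 1.15e-6 M.
pOH = 5.94, so pH = 14.00 - 5.94 = 8.06.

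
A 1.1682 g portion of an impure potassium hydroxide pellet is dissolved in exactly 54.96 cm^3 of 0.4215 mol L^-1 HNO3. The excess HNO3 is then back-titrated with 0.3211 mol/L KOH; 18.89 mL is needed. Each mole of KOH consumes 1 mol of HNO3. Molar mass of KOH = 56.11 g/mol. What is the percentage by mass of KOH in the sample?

82.1%

Total n(HNO3) added = 0.4215 x 0.05496 = 0.02317 mol.
n(KOH) used = 0.3211 x 0.01889 = 0.006066 mol, which equals the excess n(HNO3).
So n(HNO3) consumed by the sample = 0.02317 - 0.006066 = 0.01710 mol.
n(KOH) = 0.01710 / 1 = 0.01710 mol.
mass KOH = 0.01710 x 56.11 = 0.9595 g, so %KOH = 0.9595/1.1682 x 100 = 82.1%.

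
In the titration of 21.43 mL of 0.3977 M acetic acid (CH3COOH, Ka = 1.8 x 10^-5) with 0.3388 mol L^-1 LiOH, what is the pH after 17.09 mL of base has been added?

Initial n(CH3COOH) = 0.3977 x 0.02143 = 0.008523 mol.
n(LiOH) added = 0.3388 x 0.01709 = 0.005790 mol, converting that many moles of CH3COOH to CH3COO-.
Remaining n(CH3COOH) = 0.002733 mol; n(CH3COO-) = 0.005790 mol.
By Henderson-Hasselbalch, pH = pKa + log([A^-]/[HA]) = 4.74 + log(0.005790/0.002733) = 4.74 + (+0.33) = 5.07.

5.07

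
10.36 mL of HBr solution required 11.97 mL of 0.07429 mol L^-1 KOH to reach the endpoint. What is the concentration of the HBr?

0.0858 M

n(KOH) delivered = 0.07429 x 0.01197 = 0.0008893 mol.
For a 1:1 reaction, n(HBr) = 0.0008893 mol.
[HBr] = 0.0008893 mol / 0.01036 L = 0.0858 M.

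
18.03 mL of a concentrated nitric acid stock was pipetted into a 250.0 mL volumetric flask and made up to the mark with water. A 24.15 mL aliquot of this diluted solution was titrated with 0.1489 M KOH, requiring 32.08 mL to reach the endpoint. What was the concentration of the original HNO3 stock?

n(KOH) = 0.1489 x 0.03208 = 0.004777 mol.
n(HNO3) in the aliquot = 0.004777 mol.
[diluted HNO3] = 0.004777 / 0.02415 = 0.1978 M.
Dilution factor = 250.0/18.03 = 13.87, so [stock] = 0.1978 x 13.87 = 2.74 M.

2.74 M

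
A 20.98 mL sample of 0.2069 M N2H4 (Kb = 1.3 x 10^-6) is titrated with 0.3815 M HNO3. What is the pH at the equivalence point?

n(N2H4) = 0.2069 x 0.02098 = 0.004341 mol; V(HNO3) at equivalence = 0.004341/0.3815 = 0.01138 L.
At equivalence the base is fully converted to N2H5+; total volume = 0.03236 L, so [N2H5+] = 0.004341/0.03236 = 0.1341 M.
Ka(N2H5+) = Kw/Kb = 1.0e-14 / 1.3 x 10^-6 = 7.69e-9.
[H^+] = sqrt(Ka x [N2H5+]) = sqrt(7.69e-9 x 0.1341) = 3.21e-5 M.
pH = -log(3.21e-5) = 4.49.

4.49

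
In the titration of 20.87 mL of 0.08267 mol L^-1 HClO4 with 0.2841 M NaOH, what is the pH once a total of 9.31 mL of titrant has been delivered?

12.48

n(acid) = 0.08267 x 0.02087 = 0.001725 mol; n(NaOH) added = 0.2841 x 0.009310 = 0.002645 mol.
Base is in excess by 0.002645 - 0.001725 = 0.0009196 mol in a total volume of 0.03018 L.
[OH^-] = 0.0009196/0.03018 = 0.03047 M, so pOH = 1.52 and pH = 14.00 - 1.52 = 12.48.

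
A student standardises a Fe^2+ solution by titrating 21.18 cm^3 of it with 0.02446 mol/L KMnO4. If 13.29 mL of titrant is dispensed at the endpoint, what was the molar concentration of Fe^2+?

0.0767 M

n(KMnO4) = 0.02446 x 0.01329 = 0.0003251 mol.
From the balanced equation, 1 mol KMnO4 reacts with 5 mol Fe^2+, so n(Fe^2+) = 0.0003251 x 5/1 = 0.001625 mol.
[Fe^2+] = 0.001625 / 0.02118 L = 0.0767 M.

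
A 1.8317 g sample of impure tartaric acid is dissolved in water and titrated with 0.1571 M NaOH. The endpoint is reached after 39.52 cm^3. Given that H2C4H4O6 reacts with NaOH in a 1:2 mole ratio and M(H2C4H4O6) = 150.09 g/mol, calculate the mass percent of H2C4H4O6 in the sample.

25.4%

n(NaOH) = 0.1571 x 0.03952 = 0.006209 mol.
n(H2C4H4O6) = 0.006209 / 2 = 0.003104 mol.
mass of H2C4H4O6 = 0.003104 x 150.09 = 0.4659 g.
% purity = 0.4659 / 1.8317 x 100 = 25.4%.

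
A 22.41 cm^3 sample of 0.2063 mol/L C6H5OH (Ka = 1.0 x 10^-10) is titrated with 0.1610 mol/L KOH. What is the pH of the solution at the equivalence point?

n(C6H5OH) = 0.2063 x 0.02241 = 0.004623 mol; V(KOH) at equivalence = 0.004623/0.1610 = 0.02872 L.
At equivalence all the acid is converted to C6H5O-; total volume = 0.02241 + 0.02872 = 0.05113 L, so [C6H5O-] = 0.004623/0.05113 = 0.09043 M.
Kb = Kw/Ka = 1.0e-14 / 1.0 x 10^-10 = 0.000100.
[OH^-] = sqrt(Kb x [C6H5O-]) = sqrt(0.000100 x 0.09043) = 0.00301 M.
pOH = 2.52, so pH = 14.00 - 2.52 = 11.48.

11.48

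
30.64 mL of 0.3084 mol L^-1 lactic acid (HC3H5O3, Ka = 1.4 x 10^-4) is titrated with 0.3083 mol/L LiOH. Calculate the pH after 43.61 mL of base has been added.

n(acid) = 0.3084 x 0.03064 = 0.009449 mol; n(LiOH) added = 0.3083 x 0.04361 = 0.01344 mol.
Base is in excess by 0.01344 - 0.009449 = 0.003996 mol in a total volume of 0.07425 L.
[OH^-] = 0.003996/0.07425 = 0.05381 M, so pOH = 1.27 and pH = 14.00 - 1.27 = 12.73.

12.73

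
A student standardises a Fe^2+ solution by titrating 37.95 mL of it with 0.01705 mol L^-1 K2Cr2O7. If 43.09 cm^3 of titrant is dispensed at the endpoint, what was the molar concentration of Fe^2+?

0.116 M

n(K2Cr2O7) = 0.01705 x 0.04309 = 0.0007347 mol.
From the balanced equation, 1 mol K2Cr2O7 reacts with 6 mol Fe^2+, so n(Fe^2+) = 0.0007347 x 6/1 = 0.004408 mol.
[Fe^2+] = 0.004408 / 0.03795 L = 0.116 M.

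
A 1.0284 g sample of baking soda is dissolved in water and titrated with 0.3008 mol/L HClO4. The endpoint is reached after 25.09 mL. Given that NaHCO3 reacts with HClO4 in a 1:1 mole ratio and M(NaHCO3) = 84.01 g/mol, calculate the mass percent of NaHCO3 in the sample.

n(HClO4) = 0.3008 x 0.02509 = 0.007547 mol.
n(NaHCO3) = 0.007547 / 1 = 0.007547 mol.
mass of NaHCO3 = 0.007547 x 84.01 = 0.6340 g.
% purity = 0.6340 / 1.0284 x 100 = 61.7%.

61.7%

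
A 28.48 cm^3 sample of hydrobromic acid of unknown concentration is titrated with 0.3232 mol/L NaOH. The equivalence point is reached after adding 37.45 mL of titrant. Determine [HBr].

0.425 M

n(NaOH) delivered = 0.3232 x 0.03745 = 0.01210 mol.
For a 1:1 reaction, n(HBr) = 0.01210 mol.
[HBr] = 0.01210 mol / 0.02848 L = 0.425 M.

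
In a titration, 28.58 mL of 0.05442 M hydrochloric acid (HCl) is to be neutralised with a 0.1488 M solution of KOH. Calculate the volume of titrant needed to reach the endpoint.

n(HCl) = 0.05442 mol/L x 0.02858 L = 0.001555 mol.
At equivalence n(KOH) = n(HCl) = 0.001555 mol.
V(KOH) = 0.001555 / 0.1488 = 0.01045 L = 10.5 mL.

10.5 mL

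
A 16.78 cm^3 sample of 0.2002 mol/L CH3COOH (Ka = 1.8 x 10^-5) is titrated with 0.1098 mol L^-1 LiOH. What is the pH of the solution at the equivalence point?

n(CH3COOH) = 0.2002 x 0.01678 = 0.003359 mol; V(LiOH) at equivalence = 0.003359/0.1098 = 0.03060 L.
At equivalence all the acid is converted to CH3COO-; total volume = 0.01678 + 0.03060 = 0.04738 L, so [CH3COO-] = 0.003359/0.04738 = 0.07091 M.
Kb = Kw/Ka = 1.0e-14 / 1.8 x 10^-5 = 5.56e-10.
[OH^-] = sqrt(Kb x [CH3COO-]) = sqrt(5.56e-10 x 0.07091) = 6.28e-6 M.
pOH = 5.20, so pH = 14.00 - 5.20 = 8.80.

8.80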